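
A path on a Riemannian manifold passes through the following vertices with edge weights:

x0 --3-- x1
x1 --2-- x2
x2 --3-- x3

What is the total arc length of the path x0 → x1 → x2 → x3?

Arc length = 3 + 2 + 3 = 8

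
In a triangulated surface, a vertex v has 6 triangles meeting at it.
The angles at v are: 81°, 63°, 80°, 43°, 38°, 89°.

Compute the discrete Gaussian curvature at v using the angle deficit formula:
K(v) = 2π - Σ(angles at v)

Sum of angles = 394°. K = 360° - 394° = -34° = -17π/90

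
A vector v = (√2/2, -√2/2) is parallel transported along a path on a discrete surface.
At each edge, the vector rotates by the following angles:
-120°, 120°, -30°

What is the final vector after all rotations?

Total rotation: (-120°) + 120° + (-30°) = -30°. Final vector: (0.2588, -0.9659)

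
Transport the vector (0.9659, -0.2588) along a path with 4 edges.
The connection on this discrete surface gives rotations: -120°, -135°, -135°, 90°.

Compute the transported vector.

Total rotation: (-120°) + (-135°) + (-135°) + 90° = -300° ≡ 60° (mod 360°). Final vector: (0.7071, 0.7071)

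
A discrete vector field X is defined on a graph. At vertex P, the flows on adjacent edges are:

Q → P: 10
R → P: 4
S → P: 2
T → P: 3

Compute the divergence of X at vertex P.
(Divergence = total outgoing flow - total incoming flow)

Divergence = sum of outgoing flows = (-10) + (-4) + (-2) + (-3) = -19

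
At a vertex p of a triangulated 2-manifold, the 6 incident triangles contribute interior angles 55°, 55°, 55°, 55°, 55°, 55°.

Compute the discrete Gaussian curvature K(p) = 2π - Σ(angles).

Sum of angles = 330°. K = 360° - 330° = 30°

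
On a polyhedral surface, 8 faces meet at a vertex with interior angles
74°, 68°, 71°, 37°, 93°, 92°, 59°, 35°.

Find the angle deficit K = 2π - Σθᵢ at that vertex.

Sum of angles = 529°. K = 360° - 529° = -169° = -169π/180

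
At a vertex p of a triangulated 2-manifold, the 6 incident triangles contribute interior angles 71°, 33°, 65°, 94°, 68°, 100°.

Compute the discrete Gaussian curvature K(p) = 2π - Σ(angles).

Sum of angles = 431°. K = 360° - 431° = -71° = -71π/180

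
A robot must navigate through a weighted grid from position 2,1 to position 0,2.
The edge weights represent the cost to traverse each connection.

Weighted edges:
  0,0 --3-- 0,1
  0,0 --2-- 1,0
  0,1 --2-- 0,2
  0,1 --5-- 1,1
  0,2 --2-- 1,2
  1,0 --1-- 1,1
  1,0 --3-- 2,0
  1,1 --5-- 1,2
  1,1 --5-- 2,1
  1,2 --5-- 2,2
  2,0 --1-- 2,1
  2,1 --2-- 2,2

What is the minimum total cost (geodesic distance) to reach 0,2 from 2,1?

Shortest path: 2,1 → 2,2 → 1,2 → 0,2, total weight = 9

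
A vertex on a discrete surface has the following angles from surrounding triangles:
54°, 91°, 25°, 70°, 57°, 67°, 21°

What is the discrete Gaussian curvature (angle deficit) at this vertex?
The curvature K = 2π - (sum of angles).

Sum of angles = 385°. K = 360° - 385° = -25° = -5π/36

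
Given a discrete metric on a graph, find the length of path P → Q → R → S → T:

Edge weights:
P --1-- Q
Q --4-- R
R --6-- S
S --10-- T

Arc length = 1 + 4 + 6 + 10 = 21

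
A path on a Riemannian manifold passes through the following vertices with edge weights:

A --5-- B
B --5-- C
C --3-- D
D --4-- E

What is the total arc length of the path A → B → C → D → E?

Arc length = 5 + 5 + 3 + 4 = 17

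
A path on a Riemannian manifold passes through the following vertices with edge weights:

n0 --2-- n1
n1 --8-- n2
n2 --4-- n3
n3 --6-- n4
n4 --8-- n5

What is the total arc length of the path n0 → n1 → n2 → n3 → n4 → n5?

Arc length = 2 + 8 + 4 + 6 + 8 = 28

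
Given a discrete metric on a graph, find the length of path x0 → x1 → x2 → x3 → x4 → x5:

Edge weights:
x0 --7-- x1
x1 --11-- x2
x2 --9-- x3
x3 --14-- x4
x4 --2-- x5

Arc length = 7 + 11 + 9 + 14 + 2 = 43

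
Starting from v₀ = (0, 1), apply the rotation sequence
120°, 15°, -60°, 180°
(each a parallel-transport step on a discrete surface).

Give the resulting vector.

Total rotation: 120° + 15° + (-60°) + 180° = 255° ≡ -105° (mod 360°). Final vector: (0.9659, -0.2588)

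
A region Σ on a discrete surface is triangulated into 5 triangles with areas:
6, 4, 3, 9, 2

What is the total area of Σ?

6 + 4 + 3 + 9 + 2 = 24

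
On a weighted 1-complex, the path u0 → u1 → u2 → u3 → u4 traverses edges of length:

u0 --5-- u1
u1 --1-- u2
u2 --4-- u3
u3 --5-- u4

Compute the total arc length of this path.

Arc length = 5 + 1 + 4 + 5 = 15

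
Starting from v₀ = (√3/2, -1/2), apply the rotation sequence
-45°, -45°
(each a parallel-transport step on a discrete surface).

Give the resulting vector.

Total rotation: (-45°) + (-45°) = -90°. Final vector: (-0.5000, -0.8660)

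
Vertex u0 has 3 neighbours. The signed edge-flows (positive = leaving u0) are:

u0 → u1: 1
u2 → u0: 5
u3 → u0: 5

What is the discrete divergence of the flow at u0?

Divergence = sum of outgoing flows = 1 + (-5) + (-5) = -9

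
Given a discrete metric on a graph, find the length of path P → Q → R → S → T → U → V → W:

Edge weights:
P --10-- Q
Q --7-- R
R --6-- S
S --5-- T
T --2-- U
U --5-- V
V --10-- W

Arc length = 10 + 7 + 6 + 5 + 2 + 5 + 10 = 45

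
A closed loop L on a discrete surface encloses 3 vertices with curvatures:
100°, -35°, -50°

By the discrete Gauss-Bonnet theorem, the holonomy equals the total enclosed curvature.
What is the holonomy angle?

Holonomy = total enclosed curvature = 100° + (-35°) + (-50°) = 15°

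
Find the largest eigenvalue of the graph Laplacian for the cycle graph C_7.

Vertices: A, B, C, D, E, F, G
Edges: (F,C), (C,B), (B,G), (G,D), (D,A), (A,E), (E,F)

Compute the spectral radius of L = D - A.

The cycle graph C_n has Laplacian eigenvalues λ_k = 2 − 2cos(2πk/n), k = 0, 1, …, n−1. Here n = 7:
k=0: 2 − 2cos(0) = 0.0; k=1: 2 − 2cos(2π/7) = 0.753; k=2: 2 − 2cos(4π/7) = 2.445; k=3: 2 − 2cos(6π/7) = 3.8019; k=4: 2 − 2cos(8π/7) = 3.8019; k=5: 2 − 2cos(10π/7) = 2.445; k=6: 2 − 2cos(12π/7) = 0.753.
Laplacian eigenvalues: [0.0, 0.753, 0.753, 2.445, 2.445, 3.8019, 3.8019]. Largest eigenvalue (spectral radius) = 3.8019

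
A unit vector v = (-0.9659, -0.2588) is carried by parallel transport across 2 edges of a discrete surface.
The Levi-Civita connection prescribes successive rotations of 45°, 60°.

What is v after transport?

Total rotation: 45° + 60° = 105°. Final vector: (0.5000, -0.8660)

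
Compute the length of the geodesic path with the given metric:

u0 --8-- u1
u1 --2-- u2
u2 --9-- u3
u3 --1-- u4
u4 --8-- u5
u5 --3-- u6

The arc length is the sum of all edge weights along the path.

Arc length = 8 + 2 + 9 + 1 + 8 + 3 = 31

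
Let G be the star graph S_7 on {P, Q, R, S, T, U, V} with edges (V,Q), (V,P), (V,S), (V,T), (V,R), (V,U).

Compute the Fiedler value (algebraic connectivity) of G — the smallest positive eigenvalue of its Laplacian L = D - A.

The star S_7 is the complete bipartite graph K_{1,6} (one hub of degree 6, 6 leaves of degree 1). The Laplacian spectrum of K_{p,q} is 0, p (multiplicity q−1), q (multiplicity p−1), p+q. With p = 1, q = 6: 0 once, 1 with multiplicity 5, and 7 once. (Check: trace L = sum of degrees = 12 = 5·1 + 7.)
Laplacian eigenvalues: [0.0, 1.0, 1.0, 1.0, 1.0, 1.0, 7.0]. Algebraic connectivity (smallest non-zero eigenvalue) = 1.0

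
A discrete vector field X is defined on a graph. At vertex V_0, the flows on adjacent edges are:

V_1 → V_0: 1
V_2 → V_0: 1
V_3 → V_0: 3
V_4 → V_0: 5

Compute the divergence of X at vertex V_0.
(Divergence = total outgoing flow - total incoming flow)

Divergence = sum of outgoing flows = (-1) + (-1) + (-3) + (-5) = -10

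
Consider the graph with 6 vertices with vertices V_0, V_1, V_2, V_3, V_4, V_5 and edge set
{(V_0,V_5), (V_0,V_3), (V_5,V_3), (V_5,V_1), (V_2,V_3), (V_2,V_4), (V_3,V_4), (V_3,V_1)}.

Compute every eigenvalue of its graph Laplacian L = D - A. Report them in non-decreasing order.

Degrees: deg(V_0) = 2, deg(V_1) = 2, deg(V_2) = 2, deg(V_3) = 5, deg(V_4) = 2, deg(V_5) = 3.
L = D − A with rows/columns ordered (V_0, V_1, V_2, V_3, V_4, V_5):
  [ 2,  0,  0, -1,  0, -1]
  [ 0,  2,  0, -1,  0, -1]
  [ 0,  0,  2, -1, -1,  0]
  [-1, -1, -1,  5, -1, -1]
  [ 0,  0, -1, -1,  2,  0]
  [-1, -1,  0, -1,  0,  3]
Characteristic polynomial: det(λI − L) = λ(λ − 1)(λ − 2)(λ − 3)(λ − 4)(λ − 6).
Roots: λ = 0; (λ − 1) = 0 ⇒ λ = 1; (λ − 2) = 0 ⇒ λ = 2; (λ − 3) = 0 ⇒ λ = 3; (λ − 4) = 0 ⇒ λ = 4; (λ − 6) = 0 ⇒ λ = 6.
(Check: the roots sum (with multiplicity) to 16, matching trace L = Σdeg = 2·8 = 16.)
Laplacian eigenvalues (increasing order): [0.0, 1.0, 2.0, 3.0, 4.0, 6.0]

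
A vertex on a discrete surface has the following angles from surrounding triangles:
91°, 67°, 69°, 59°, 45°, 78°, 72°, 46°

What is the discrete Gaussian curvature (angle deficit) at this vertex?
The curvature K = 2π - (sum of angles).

Sum of angles = 527°. K = 360° - 527° = -167° = -167π/180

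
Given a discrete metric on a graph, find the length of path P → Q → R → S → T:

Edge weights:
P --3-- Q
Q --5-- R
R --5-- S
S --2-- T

Arc length = 3 + 5 + 5 + 2 = 15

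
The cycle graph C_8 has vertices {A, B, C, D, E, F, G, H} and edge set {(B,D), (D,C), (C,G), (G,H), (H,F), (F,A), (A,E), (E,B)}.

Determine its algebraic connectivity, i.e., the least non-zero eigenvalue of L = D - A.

The cycle graph C_n has Laplacian eigenvalues λ_k = 2 − 2cos(2πk/n), k = 0, 1, …, n−1. Here n = 8:
k=0: 2 − 2cos(0) = 0.0; k=1: 2 − 2cos(π/4) = 0.5858; k=2: 2 − 2cos(π/2) = 2.0; k=3: 2 − 2cos(3π/4) = 3.4142; k=4: 2 − 2cos(π) = 4.0; k=5: 2 − 2cos(5π/4) = 3.4142; k=6: 2 − 2cos(3π/2) = 2.0; k=7: 2 − 2cos(7π/4) = 0.5858.
Laplacian eigenvalues: [0.0, 0.5858, 0.5858, 2.0, 2.0, 3.4142, 3.4142, 4.0]. Algebraic connectivity (smallest non-zero eigenvalue) = 0.5858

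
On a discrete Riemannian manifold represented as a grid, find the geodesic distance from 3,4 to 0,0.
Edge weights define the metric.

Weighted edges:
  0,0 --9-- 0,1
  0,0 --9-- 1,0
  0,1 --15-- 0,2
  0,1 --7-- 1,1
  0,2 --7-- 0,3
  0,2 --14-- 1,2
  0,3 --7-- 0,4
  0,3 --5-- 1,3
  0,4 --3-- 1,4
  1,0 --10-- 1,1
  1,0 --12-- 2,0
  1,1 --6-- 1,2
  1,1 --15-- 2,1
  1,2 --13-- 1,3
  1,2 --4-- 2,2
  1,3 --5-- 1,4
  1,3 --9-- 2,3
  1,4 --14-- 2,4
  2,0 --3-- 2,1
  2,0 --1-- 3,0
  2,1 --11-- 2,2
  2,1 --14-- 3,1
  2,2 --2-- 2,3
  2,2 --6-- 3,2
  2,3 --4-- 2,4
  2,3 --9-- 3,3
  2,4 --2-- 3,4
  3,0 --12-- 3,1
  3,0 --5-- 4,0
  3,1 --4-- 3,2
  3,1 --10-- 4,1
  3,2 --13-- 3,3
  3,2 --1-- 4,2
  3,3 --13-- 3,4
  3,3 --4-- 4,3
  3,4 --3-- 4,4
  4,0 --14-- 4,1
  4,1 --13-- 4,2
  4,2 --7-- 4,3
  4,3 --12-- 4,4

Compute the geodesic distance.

Shortest path: 3,4 → 2,4 → 2,3 → 2,2 → 1,2 → 1,1 → 0,1 → 0,0, total weight = 34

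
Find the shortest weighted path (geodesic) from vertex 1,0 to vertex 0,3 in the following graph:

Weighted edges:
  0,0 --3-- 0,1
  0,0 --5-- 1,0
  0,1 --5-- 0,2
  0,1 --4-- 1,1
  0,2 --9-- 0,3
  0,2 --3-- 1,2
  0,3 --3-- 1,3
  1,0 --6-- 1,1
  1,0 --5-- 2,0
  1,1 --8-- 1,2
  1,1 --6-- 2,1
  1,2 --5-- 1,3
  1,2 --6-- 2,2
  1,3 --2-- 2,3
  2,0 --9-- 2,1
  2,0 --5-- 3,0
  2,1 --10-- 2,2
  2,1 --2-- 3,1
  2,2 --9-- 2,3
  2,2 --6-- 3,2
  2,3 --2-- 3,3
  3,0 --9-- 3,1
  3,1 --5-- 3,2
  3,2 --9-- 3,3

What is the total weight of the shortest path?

Shortest path: 1,0 → 0,0 → 0,1 → 0,2 → 0,3, total weight = 22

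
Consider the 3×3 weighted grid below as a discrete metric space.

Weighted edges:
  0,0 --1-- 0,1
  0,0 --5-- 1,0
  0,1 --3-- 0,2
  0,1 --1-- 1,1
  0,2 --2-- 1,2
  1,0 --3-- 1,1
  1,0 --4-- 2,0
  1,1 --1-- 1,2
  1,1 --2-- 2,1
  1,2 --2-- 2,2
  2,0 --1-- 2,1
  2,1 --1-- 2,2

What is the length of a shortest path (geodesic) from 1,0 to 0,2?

Shortest path: 1,0 → 1,1 → 1,2 → 0,2, total weight = 6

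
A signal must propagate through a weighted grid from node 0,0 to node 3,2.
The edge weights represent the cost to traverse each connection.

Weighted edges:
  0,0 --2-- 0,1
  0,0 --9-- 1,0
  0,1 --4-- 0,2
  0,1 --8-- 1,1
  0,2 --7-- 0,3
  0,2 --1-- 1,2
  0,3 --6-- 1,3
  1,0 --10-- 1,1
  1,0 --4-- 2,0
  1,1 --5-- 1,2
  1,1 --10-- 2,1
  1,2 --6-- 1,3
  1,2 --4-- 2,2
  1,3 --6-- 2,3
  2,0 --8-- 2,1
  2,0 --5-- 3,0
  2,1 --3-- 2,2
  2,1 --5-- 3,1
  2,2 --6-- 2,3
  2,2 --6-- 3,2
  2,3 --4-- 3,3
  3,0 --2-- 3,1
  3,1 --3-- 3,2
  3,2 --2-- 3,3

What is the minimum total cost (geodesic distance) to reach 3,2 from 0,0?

Shortest path: 0,0 → 0,1 → 0,2 → 1,2 → 2,2 → 3,2, total weight = 17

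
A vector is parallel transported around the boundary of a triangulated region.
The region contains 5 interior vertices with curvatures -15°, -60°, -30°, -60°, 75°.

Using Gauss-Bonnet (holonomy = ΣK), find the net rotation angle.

Holonomy = total enclosed curvature = (-15°) + (-60°) + (-30°) + (-60°) + 75° = -90°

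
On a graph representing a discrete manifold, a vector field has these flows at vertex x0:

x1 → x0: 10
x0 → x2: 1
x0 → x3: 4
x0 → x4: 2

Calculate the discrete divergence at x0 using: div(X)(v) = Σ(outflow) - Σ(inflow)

Divergence = sum of outgoing flows = (-10) + 1 + 4 + 2 = -3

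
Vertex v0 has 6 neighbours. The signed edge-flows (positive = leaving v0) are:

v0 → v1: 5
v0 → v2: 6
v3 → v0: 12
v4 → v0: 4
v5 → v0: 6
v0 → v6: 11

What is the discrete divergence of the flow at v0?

Divergence = sum of outgoing flows = 5 + 6 + (-12) + (-4) + (-6) + 11 = 0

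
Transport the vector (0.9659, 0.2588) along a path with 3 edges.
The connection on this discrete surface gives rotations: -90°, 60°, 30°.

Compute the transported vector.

Total rotation: (-90°) + 60° + 30° = 0°. Final vector: (0.9659, 0.2588)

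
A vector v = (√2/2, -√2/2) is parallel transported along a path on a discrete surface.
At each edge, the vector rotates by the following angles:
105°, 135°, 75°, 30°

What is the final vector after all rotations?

Total rotation: 105° + 135° + 75° + 30° = 345° ≡ -15° (mod 360°). Final vector: (0.5000, -0.8660)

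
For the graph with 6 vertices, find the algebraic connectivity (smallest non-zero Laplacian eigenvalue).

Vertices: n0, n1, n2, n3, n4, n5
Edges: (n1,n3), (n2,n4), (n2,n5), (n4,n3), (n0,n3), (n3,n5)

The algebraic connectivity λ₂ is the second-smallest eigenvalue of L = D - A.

Degrees: deg(n0) = 1, deg(n1) = 1, deg(n2) = 2, deg(n3) = 4, deg(n4) = 2, deg(n5) = 2.
L = D − A with rows/columns ordered (n0, n1, n2, n3, n4, n5):
  [ 1,  0,  0, -1,  0,  0]
  [ 0,  1,  0, -1,  0,  0]
  [ 0,  0,  2,  0, -1, -1]
  [-1, -1,  0,  4, -1, -1]
  [ 0,  0, -1, -1,  2,  0]
  [ 0,  0, -1, -1,  0,  2]
Characteristic polynomial: det(λI − L) = λ(λ² − 6λ + 4)(λ − 1)(λ − 2)(λ − 3).
Roots: λ = 0; (λ² − 6λ + 4) = 0 ⇒ λ = 3 ± √5 ≈ 0.7639, 5.2361; (λ − 1) = 0 ⇒ λ = 1; (λ − 2) = 0 ⇒ λ = 2; (λ − 3) = 0 ⇒ λ = 3.
(Check: the roots sum (with multiplicity) to 12, matching trace L = Σdeg = 2·6 = 12.)
Laplacian eigenvalues: [0.0, 0.7639, 1.0, 2.0, 3.0, 5.2361]. Algebraic connectivity (smallest non-zero eigenvalue) = 0.7639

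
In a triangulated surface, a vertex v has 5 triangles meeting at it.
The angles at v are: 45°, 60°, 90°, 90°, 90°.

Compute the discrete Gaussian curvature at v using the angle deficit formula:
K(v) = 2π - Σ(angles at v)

Sum of angles = 375°. K = 360° - 375° = -15°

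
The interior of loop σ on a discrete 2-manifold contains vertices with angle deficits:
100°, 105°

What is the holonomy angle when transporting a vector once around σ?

Holonomy = total enclosed curvature = 100° + 105° = 205°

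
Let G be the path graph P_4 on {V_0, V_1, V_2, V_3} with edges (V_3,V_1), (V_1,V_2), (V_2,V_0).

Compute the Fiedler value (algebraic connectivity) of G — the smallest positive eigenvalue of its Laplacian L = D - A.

The path graph P_n has Laplacian eigenvalues λ_k = 2 − 2cos(kπ/n), k = 0, 1, …, n−1. Here n = 4:
k=0: 2 − 2cos(0) = 0.0; k=1: 2 − 2cos(π/4) = 0.5858; k=2: 2 − 2cos(π/2) = 2.0; k=3: 2 − 2cos(3π/4) = 3.4142.
Laplacian eigenvalues: [0.0, 0.5858, 2.0, 3.4142]. Algebraic connectivity (smallest non-zero eigenvalue) = 0.5858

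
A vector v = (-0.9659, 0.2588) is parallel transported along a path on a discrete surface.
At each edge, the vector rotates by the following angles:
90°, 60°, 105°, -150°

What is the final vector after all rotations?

Total rotation: 90° + 60° + 105° + (-150°) = 105°. Final vector: (0, -1)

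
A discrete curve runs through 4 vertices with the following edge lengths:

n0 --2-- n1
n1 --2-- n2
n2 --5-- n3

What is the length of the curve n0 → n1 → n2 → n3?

Arc length = 2 + 2 + 5 = 9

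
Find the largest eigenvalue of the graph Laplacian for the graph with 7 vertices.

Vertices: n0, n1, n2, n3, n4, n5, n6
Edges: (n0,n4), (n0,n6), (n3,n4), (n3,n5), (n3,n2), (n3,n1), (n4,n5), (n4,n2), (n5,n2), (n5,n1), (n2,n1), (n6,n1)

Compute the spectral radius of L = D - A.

Degrees: deg(n0) = 2, deg(n1) = 4, deg(n2) = 4, deg(n3) = 4, deg(n4) = 4, deg(n5) = 4, deg(n6) = 2.
L = D − A with rows/columns ordered (n0, n1, n2, n3, n4, n5, n6):
  [ 2,  0,  0,  0, -1,  0, -1]
  [ 0,  4, -1, -1,  0, -1, -1]
  [ 0, -1,  4, -1, -1, -1,  0]
  [ 0, -1, -1,  4, -1, -1,  0]
  [-1,  0, -1, -1,  4, -1,  0]
  [ 0, -1, -1, -1, -1,  4,  0]
  [-1, -1,  0,  0,  0,  0,  2]
Characteristic polynomial: det(λI − L) = λ(λ² − 7λ + 7)(λ² − 7λ + 11)(λ − 5)².
Roots: λ = 0; (λ² − 7λ + 7) = 0 ⇒ λ = (7 ± √21)/2 ≈ 1.2087, 5.7913; (λ² − 7λ + 11) = 0 ⇒ λ = (7 ± √5)/2 ≈ 2.382, 4.618; (λ − 5) = 0 ⇒ λ = 5 (multiplicity 2).
(Check: the roots sum (with multiplicity) to 24, matching trace L = Σdeg = 2·12 = 24.)
Laplacian eigenvalues: [0.0, 1.2087, 2.382, 4.618, 5.0, 5.0, 5.7913]. Largest eigenvalue (spectral radius) = 5.7913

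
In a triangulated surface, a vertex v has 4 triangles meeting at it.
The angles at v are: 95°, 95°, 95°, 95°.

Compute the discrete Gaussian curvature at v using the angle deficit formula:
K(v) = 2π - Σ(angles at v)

Sum of angles = 380°. K = 360° - 380° = -20°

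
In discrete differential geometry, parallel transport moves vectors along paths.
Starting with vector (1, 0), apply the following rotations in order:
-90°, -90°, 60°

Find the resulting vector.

Total rotation: (-90°) + (-90°) + 60° = -120°. Final vector: (-0.5000, -0.8660)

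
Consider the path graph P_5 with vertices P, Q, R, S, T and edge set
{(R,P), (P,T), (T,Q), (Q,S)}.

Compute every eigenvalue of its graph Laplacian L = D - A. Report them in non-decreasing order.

The path graph P_n has Laplacian eigenvalues λ_k = 2 − 2cos(kπ/n), k = 0, 1, …, n−1. Here n = 5:
k=0: 2 − 2cos(0) = 0.0; k=1: 2 − 2cos(π/5) = 0.382; k=2: 2 − 2cos(2π/5) = 1.382; k=3: 2 − 2cos(3π/5) = 2.618; k=4: 2 − 2cos(4π/5) = 3.618.
Laplacian eigenvalues (increasing order): [0.0, 0.382, 1.382, 2.618, 3.618]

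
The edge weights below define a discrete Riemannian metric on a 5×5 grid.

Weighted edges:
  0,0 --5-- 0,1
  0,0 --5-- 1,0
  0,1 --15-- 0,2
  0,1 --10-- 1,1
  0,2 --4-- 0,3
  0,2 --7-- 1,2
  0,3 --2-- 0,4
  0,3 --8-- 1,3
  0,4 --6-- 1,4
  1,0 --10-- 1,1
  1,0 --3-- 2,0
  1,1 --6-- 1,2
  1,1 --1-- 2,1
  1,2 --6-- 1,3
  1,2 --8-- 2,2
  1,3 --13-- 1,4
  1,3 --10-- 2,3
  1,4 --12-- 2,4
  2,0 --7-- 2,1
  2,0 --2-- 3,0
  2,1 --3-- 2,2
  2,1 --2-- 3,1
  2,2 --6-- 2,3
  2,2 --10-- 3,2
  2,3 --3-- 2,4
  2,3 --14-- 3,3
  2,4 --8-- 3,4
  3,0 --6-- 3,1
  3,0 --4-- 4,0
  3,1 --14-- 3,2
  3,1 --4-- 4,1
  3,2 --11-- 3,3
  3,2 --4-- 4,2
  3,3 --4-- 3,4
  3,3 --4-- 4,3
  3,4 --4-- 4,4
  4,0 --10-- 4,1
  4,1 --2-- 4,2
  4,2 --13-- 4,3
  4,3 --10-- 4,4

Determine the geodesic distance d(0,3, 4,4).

Shortest path: 0,3 → 0,4 → 1,4 → 2,4 → 3,4 → 4,4, total weight = 32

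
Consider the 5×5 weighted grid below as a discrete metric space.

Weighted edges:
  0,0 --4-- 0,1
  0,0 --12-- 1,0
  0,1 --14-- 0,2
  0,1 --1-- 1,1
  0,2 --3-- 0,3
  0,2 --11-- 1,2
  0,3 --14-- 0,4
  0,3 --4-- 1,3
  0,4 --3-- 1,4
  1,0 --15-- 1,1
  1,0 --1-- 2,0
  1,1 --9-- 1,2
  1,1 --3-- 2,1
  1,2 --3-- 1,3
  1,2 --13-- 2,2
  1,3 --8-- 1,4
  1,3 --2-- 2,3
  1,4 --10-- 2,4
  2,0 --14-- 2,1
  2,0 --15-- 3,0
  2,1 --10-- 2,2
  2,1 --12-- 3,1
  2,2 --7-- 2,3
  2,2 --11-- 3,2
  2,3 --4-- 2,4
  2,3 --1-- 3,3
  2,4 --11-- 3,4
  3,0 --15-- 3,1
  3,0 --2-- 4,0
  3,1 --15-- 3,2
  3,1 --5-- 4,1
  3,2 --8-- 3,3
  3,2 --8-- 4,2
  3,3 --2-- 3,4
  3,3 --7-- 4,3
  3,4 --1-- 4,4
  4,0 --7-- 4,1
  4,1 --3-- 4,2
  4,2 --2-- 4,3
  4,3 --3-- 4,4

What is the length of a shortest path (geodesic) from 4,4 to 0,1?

Shortest path: 4,4 → 3,4 → 3,3 → 2,3 → 1,3 → 1,2 → 1,1 → 0,1, total weight = 19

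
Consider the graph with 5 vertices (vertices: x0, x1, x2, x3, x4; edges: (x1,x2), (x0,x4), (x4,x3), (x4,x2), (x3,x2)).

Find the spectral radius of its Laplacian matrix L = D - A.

Degrees: deg(x0) = 1, deg(x1) = 1, deg(x2) = 3, deg(x3) = 2, deg(x4) = 3.
L = D − A with rows/columns ordered (x0, x1, x2, x3, x4):
  [ 1,  0,  0,  0, -1]
  [ 0,  1, -1,  0,  0]
  [ 0, -1,  3, -1, -1]
  [ 0,  0, -1,  2, -1]
  [-1,  0, -1, -1,  3]
Characteristic polynomial: det(λI − L) = λ(λ² − 5λ + 3)(λ² − 5λ + 5).
Roots: λ = 0; (λ² − 5λ + 3) = 0 ⇒ λ = (5 ± √13)/2 ≈ 0.6972, 4.3028; (λ² − 5λ + 5) = 0 ⇒ λ = (5 ± √5)/2 ≈ 1.382, 3.618.
(Check: the roots sum (with multiplicity) to 10, matching trace L = Σdeg = 2·5 = 10.)
Laplacian eigenvalues: [0.0, 0.6972, 1.382, 3.618, 4.3028]. Largest eigenvalue (spectral radius) = 4.3028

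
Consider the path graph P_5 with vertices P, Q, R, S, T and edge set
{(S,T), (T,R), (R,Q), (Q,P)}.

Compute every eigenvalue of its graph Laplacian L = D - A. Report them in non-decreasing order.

The path graph P_n has Laplacian eigenvalues λ_k = 2 − 2cos(kπ/n), k = 0, 1, …, n−1. Here n = 5:
k=0: 2 − 2cos(0) = 0.0; k=1: 2 − 2cos(π/5) = 0.382; k=2: 2 − 2cos(2π/5) = 1.382; k=3: 2 − 2cos(3π/5) = 2.618; k=4: 2 − 2cos(4π/5) = 3.618.
Laplacian eigenvalues (increasing order): [0.0, 0.382, 1.382, 2.618, 3.618]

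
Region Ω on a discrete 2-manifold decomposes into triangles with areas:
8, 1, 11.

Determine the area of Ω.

8 + 1 + 11 = 20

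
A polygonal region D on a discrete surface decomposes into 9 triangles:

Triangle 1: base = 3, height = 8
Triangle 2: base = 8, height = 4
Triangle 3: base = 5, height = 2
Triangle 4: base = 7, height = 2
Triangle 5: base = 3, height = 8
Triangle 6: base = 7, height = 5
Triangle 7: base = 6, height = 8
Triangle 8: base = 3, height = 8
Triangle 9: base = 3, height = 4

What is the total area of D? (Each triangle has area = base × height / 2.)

(1/2)×3×8 + (1/2)×8×4 + (1/2)×5×2 + (1/2)×7×2 + (1/2)×3×8 + (1/2)×7×5 + (1/2)×6×8 + (1/2)×3×8 + (1/2)×3×4 = 111.5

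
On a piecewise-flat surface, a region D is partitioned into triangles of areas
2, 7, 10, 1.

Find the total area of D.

2 + 7 + 10 + 1 = 20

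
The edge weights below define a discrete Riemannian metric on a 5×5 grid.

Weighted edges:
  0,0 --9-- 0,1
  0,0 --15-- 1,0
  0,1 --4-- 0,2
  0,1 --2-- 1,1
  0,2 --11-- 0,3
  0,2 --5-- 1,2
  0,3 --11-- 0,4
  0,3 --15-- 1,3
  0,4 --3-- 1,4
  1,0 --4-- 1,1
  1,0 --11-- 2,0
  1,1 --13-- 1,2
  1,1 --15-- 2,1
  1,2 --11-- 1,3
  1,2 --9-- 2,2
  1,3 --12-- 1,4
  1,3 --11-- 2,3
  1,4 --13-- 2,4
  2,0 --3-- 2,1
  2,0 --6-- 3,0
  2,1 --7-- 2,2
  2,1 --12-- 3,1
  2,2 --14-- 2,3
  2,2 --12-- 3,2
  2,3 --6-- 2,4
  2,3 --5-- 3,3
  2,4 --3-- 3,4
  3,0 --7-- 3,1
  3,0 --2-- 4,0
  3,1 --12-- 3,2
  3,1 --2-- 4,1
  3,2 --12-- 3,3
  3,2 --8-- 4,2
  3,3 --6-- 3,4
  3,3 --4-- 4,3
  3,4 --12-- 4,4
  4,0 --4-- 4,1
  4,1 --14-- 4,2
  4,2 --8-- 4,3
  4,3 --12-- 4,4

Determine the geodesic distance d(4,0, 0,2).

Shortest path: 4,0 → 3,0 → 2,0 → 1,0 → 1,1 → 0,1 → 0,2, total weight = 29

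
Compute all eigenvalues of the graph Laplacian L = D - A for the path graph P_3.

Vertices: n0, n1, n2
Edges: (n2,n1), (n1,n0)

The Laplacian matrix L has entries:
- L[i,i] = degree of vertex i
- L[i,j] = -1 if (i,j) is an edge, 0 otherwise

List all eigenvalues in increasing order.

The path graph P_n has Laplacian eigenvalues λ_k = 2 − 2cos(kπ/n), k = 0, 1, …, n−1. Here n = 3:
k=0: 2 − 2cos(0) = 0.0; k=1: 2 − 2cos(π/3) = 1.0; k=2: 2 − 2cos(2π/3) = 3.0.
Laplacian eigenvalues (increasing order): [0.0, 1.0, 3.0]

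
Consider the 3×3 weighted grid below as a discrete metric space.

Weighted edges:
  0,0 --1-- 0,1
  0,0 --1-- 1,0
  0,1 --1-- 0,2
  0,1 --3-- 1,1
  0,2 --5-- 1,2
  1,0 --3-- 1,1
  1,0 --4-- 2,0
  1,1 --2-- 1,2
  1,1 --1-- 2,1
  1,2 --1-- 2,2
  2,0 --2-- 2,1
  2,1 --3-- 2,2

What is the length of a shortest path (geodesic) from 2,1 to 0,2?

Shortest path: 2,1 → 1,1 → 0,1 → 0,2, total weight = 5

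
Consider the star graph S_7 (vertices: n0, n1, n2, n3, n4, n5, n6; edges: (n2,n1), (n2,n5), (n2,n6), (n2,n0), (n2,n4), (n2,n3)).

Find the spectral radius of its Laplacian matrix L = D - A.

The star S_7 is the complete bipartite graph K_{1,6} (one hub of degree 6, 6 leaves of degree 1). The Laplacian spectrum of K_{p,q} is 0, p (multiplicity q−1), q (multiplicity p−1), p+q. With p = 1, q = 6: 0 once, 1 with multiplicity 5, and 7 once. (Check: trace L = sum of degrees = 12 = 5·1 + 7.)
Laplacian eigenvalues: [0.0, 1.0, 1.0, 1.0, 1.0, 1.0, 7.0]. Largest eigenvalue (spectral radius) = 7.0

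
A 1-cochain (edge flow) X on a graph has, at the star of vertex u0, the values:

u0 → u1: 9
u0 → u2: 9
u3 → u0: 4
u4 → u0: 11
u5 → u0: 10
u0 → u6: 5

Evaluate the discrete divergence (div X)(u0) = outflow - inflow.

Divergence = sum of outgoing flows = 9 + 9 + (-4) + (-11) + (-10) + 5 = -2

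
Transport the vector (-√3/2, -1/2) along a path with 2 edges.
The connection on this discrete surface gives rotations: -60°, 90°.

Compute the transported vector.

Total rotation: (-60°) + 90° = 30°. Final vector: (-0.5000, -0.8660)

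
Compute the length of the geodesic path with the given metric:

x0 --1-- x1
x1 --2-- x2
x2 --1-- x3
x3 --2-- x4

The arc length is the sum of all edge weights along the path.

Arc length = 1 + 2 + 1 + 2 = 6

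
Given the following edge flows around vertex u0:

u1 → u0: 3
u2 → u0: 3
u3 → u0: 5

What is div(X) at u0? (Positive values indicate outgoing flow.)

Divergence = sum of outgoing flows = (-3) + (-3) + (-5) = -11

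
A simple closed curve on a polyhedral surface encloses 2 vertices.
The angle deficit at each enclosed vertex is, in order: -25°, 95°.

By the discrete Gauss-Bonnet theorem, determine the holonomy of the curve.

Holonomy = total enclosed curvature = (-25°) + 95° = 70°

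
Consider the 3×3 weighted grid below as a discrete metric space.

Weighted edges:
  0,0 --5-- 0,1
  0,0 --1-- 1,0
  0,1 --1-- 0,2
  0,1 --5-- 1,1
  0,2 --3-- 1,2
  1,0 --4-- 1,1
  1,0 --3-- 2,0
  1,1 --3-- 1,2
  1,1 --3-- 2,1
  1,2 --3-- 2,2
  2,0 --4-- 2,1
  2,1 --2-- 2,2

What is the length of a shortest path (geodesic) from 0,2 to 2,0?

Shortest path: 0,2 → 0,1 → 0,0 → 1,0 → 2,0, total weight = 10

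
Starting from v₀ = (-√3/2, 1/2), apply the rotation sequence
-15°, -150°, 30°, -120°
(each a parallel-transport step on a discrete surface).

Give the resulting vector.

Total rotation: (-15°) + (-150°) + 30° + (-120°) = -255° ≡ 105° (mod 360°). Final vector: (-0.2588, -0.9659)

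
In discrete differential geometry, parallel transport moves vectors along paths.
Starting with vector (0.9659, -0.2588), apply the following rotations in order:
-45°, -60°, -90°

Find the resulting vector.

Total rotation: (-45°) + (-60°) + (-90°) = -195° ≡ 165° (mod 360°). Final vector: (-0.8660, 0.5000)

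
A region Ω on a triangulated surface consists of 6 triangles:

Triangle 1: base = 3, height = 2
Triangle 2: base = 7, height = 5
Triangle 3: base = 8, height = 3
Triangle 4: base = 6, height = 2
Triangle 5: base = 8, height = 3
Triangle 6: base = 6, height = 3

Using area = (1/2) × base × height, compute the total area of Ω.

(1/2)×3×2 + (1/2)×7×5 + (1/2)×8×3 + (1/2)×6×2 + (1/2)×8×3 + (1/2)×6×3 = 59.5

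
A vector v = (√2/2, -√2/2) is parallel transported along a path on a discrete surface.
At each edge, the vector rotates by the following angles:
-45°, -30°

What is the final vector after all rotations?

Total rotation: (-45°) + (-30°) = -75°. Final vector: (-0.5000, -0.8660)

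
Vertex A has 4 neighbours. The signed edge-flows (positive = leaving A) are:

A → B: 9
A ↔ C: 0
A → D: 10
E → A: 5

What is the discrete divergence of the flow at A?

Divergence = sum of outgoing flows = 9 + 0 + 10 + (-5) = 14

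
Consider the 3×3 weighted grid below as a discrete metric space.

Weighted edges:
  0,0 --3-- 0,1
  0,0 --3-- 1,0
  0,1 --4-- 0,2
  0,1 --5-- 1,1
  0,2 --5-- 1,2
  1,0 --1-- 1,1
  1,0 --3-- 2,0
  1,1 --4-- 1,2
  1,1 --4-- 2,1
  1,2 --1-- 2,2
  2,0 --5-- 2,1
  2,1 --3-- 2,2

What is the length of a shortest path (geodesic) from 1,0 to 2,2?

Shortest path: 1,0 → 1,1 → 1,2 → 2,2, total weight = 6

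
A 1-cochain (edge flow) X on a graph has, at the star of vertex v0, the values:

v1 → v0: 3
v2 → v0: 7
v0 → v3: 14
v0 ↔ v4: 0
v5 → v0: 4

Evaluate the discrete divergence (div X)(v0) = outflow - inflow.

Divergence = sum of outgoing flows = (-3) + (-7) + 14 + 0 + (-4) = 0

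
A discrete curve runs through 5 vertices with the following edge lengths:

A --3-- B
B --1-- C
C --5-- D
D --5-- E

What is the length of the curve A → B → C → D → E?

Arc length = 3 + 1 + 5 + 5 = 14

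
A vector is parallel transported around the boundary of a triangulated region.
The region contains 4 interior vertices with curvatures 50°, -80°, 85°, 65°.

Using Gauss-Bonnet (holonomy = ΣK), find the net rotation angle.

Holonomy = total enclosed curvature = 50° + (-80°) + 85° + 65° = 120°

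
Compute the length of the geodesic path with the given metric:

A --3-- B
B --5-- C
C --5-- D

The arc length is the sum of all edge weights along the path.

Arc length = 3 + 5 + 5 = 13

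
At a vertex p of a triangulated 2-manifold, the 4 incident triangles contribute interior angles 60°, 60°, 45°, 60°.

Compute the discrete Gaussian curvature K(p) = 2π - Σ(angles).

Sum of angles = 225°. K = 360° - 225° = 135° = 3π/4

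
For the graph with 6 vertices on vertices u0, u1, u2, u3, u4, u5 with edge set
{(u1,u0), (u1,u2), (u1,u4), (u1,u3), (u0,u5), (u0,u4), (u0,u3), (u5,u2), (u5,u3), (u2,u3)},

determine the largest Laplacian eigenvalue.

Degrees: deg(u0) = 4, deg(u1) = 4, deg(u2) = 3, deg(u3) = 4, deg(u4) = 2, deg(u5) = 3.
L = D − A with rows/columns ordered (u0, u1, u2, u3, u4, u5):
  [ 4, -1,  0, -1, -1, -1]
  [-1,  4, -1, -1, -1,  0]
  [ 0, -1,  3, -1,  0, -1]
  [-1, -1, -1,  4,  0, -1]
  [-1, -1,  0,  0,  2,  0]
  [-1,  0, -1, -1,  0,  3]
Characteristic polynomial: det(λI − L) = λ(λ² − 7λ + 9)(λ² − 9λ + 19)(λ − 4).
Roots: λ = 0; (λ² − 7λ + 9) = 0 ⇒ λ = (7 ± √13)/2 ≈ 1.6972, 5.3028; (λ² − 9λ + 19) = 0 ⇒ λ = (9 ± √5)/2 ≈ 3.382, 5.618; (λ − 4) = 0 ⇒ λ = 4.
(Check: the roots sum (with multiplicity) to 20, matching trace L = Σdeg = 2·10 = 20.)
Laplacian eigenvalues: [0.0, 1.6972, 3.382, 4.0, 5.3028, 5.618]. Largest eigenvalue (spectral radius) = 5.618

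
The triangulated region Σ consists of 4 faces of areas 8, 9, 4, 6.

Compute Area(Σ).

8 + 9 + 4 + 6 = 27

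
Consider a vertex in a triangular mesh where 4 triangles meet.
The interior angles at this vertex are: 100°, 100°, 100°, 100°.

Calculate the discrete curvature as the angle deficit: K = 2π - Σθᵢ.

Sum of angles = 400°. K = 360° - 400° = -40° = -2π/9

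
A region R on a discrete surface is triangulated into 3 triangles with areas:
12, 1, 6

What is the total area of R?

12 + 1 + 6 = 19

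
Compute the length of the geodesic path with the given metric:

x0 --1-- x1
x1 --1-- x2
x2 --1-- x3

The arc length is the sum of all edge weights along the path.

Arc length = 1 + 1 + 1 = 3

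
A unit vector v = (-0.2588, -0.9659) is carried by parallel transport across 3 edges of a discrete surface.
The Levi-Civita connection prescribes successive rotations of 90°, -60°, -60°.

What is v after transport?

Total rotation: 90° + (-60°) + (-60°) = -30°. Final vector: (-0.7071, -0.7071)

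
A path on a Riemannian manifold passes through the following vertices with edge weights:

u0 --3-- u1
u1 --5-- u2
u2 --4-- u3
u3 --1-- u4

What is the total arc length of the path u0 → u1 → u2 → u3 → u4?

Arc length = 3 + 5 + 4 + 1 = 13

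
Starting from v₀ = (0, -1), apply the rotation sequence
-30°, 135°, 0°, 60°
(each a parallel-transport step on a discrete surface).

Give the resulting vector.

Total rotation: (-30°) + 135° + 0° + 60° = 165°. Final vector: (0.2588, 0.9659)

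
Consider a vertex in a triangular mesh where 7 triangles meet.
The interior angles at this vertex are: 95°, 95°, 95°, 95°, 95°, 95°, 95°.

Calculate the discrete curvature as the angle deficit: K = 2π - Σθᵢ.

Sum of angles = 665°. K = 360° - 665° = -305°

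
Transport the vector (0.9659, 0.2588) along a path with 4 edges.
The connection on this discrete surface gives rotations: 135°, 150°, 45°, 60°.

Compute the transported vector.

Total rotation: 135° + 150° + 45° + 60° = 390° ≡ 30° (mod 360°). Final vector: (0.7071, 0.7071)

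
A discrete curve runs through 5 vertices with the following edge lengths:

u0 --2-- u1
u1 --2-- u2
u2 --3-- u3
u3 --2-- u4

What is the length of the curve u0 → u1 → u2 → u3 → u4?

Arc length = 2 + 2 + 3 + 2 = 9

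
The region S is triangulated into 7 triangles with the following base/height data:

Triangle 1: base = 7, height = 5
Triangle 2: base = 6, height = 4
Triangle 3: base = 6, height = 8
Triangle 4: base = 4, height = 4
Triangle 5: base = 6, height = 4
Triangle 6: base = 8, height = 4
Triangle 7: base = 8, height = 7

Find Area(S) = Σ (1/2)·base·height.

(1/2)×7×5 + (1/2)×6×4 + (1/2)×6×8 + (1/2)×4×4 + (1/2)×6×4 + (1/2)×8×4 + (1/2)×8×7 = 117.5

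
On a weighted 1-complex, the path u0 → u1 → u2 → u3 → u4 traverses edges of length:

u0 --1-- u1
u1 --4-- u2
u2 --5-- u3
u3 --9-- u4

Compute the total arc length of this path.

Arc length = 1 + 4 + 5 + 9 = 19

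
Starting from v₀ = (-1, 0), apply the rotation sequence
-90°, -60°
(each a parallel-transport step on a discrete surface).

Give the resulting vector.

Total rotation: (-90°) + (-60°) = -150°. Final vector: (0.8660, 0.5000)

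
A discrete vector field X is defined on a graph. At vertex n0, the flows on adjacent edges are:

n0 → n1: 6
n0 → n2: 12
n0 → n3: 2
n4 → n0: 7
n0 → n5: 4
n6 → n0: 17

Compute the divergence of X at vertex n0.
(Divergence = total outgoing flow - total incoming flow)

Divergence = sum of outgoing flows = 6 + 12 + 2 + (-7) + 4 + (-17) = 0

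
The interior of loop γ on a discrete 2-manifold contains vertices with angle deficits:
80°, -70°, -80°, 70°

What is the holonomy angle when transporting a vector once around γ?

Holonomy = total enclosed curvature = 80° + (-70°) + (-80°) + 70° = 0°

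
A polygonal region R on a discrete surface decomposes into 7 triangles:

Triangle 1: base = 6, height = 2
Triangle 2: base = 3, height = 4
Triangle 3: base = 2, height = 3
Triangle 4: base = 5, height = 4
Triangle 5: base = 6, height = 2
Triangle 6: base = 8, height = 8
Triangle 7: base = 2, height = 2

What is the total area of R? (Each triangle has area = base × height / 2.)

(1/2)×6×2 + (1/2)×3×4 + (1/2)×2×3 + (1/2)×5×4 + (1/2)×6×2 + (1/2)×8×8 + (1/2)×2×2 = 65.0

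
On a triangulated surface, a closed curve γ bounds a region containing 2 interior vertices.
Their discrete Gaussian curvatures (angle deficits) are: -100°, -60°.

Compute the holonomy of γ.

Holonomy = total enclosed curvature = (-100°) + (-60°) = -160°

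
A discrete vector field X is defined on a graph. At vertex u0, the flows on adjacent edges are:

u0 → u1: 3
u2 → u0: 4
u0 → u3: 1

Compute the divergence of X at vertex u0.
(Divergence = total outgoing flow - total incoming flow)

Divergence = sum of outgoing flows = 3 + (-4) + 1 = 0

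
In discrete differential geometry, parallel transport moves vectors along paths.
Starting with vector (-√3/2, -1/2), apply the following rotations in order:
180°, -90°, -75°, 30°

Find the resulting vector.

Total rotation: 180° + (-90°) + (-75°) + 30° = 45°. Final vector: (-0.2588, -0.9659)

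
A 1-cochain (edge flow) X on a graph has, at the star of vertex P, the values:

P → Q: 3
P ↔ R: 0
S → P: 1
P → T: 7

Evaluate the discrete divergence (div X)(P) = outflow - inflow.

Divergence = sum of outgoing flows = 3 + 0 + (-1) + 7 = 9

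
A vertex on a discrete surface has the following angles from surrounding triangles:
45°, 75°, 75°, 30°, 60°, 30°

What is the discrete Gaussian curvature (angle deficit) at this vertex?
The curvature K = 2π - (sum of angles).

Sum of angles = 315°. K = 360° - 315° = 45°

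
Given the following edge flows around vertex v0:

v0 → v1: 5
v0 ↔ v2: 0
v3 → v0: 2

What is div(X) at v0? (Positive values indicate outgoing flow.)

Divergence = sum of outgoing flows = 5 + 0 + (-2) = 3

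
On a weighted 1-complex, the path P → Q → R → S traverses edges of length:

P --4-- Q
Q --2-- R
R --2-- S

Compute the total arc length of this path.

Arc length = 4 + 2 + 2 = 8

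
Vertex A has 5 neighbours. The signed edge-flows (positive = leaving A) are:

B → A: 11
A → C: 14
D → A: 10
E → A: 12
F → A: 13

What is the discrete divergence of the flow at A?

Divergence = sum of outgoing flows = (-11) + 14 + (-10) + (-12) + (-13) = -32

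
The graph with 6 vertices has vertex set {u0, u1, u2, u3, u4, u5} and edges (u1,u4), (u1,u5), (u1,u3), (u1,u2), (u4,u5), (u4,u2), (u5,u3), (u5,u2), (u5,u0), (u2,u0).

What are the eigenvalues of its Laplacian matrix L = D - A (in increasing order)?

Degrees: deg(u0) = 2, deg(u1) = 4, deg(u2) = 4, deg(u3) = 2, deg(u4) = 3, deg(u5) = 5.
L = D − A with rows/columns ordered (u0, u1, u2, u3, u4, u5):
  [ 2,  0, -1,  0,  0, -1]
  [ 0,  4, -1, -1, -1, -1]
  [-1, -1,  4,  0, -1, -1]
  [ 0, -1,  0,  2,  0, -1]
  [ 0, -1, -1,  0,  3, -1]
  [-1, -1, -1, -1, -1,  5]
Characteristic polynomial: det(λI − L) = λ(λ² − 7λ + 9)(λ² − 7λ + 11)(λ − 6).
Roots: λ = 0; (λ² − 7λ + 9) = 0 ⇒ λ = (7 ± √13)/2 ≈ 1.6972, 5.3028; (λ² − 7λ + 11) = 0 ⇒ λ = (7 ± √5)/2 ≈ 2.382, 4.618; (λ − 6) = 0 ⇒ λ = 6.
(Check: the roots sum (with multiplicity) to 20, matching trace L = Σdeg = 2·10 = 20.)
Laplacian eigenvalues (increasing order): [0.0, 1.6972, 2.382, 4.618, 5.3028, 6.0]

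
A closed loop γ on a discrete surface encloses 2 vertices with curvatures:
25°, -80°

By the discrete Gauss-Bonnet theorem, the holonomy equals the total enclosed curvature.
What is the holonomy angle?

Holonomy = total enclosed curvature = 25° + (-80°) = -55°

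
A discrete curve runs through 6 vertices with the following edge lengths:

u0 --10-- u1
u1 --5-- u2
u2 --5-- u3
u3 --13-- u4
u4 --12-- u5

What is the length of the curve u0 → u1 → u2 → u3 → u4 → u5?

Arc length = 10 + 5 + 5 + 13 + 12 = 45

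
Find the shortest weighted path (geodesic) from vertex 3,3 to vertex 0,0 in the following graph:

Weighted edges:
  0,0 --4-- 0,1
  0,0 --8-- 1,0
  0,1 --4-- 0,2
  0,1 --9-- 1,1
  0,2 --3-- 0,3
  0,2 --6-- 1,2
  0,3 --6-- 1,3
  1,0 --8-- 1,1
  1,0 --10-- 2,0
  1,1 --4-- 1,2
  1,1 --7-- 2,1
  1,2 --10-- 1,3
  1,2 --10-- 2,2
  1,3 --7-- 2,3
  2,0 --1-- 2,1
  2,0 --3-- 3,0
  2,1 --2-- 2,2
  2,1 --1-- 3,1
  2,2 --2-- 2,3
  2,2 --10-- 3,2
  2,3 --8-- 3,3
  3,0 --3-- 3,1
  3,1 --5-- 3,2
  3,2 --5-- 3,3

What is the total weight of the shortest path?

Shortest path: 3,3 → 3,2 → 3,1 → 2,1 → 2,0 → 1,0 → 0,0, total weight = 30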